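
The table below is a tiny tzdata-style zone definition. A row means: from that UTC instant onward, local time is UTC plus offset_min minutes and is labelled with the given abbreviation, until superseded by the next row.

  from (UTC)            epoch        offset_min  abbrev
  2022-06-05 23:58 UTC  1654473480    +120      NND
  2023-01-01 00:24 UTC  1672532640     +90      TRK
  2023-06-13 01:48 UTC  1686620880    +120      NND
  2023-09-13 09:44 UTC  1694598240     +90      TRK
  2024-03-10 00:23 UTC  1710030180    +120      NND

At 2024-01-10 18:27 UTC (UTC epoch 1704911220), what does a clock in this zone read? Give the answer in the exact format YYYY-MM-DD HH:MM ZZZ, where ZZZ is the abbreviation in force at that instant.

2024-01-10 19:57 TRK

Query: 2024-01-10 18:27 UTC
Rule 4/5 (TRK, +01:30): 2023-09-13 09:44 UTC ≤ query < 2024-03-10 00:23 UTC
18·60 + 27 + 90 = 1197 min
1197 = 0·1440 + 1197; 1197 = 19·60 + 57 → 19:57, same day
→ 2024-01-10 19:57 TRK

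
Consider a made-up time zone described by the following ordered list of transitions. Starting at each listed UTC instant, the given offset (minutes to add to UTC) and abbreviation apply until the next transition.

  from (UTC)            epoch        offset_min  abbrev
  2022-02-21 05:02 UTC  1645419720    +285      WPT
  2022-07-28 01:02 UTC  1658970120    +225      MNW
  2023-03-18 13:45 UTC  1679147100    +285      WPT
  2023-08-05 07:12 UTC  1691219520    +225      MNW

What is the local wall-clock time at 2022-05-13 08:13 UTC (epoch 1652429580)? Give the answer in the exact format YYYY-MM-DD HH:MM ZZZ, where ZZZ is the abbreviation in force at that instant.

2022-05-13 12:58 WPT

Query: 2022-05-13 08:13 UTC
Rule 1/4 (WPT, +04:45): 2022-02-21 05:02 UTC ≤ query < 2022-07-28 01:02 UTC
8·60 + 13 + 285 = 778 min
778 = 0·1440 + 778; 778 = 12·60 + 58 → 12:58, same day
→ 2022-05-13 12:58 WPT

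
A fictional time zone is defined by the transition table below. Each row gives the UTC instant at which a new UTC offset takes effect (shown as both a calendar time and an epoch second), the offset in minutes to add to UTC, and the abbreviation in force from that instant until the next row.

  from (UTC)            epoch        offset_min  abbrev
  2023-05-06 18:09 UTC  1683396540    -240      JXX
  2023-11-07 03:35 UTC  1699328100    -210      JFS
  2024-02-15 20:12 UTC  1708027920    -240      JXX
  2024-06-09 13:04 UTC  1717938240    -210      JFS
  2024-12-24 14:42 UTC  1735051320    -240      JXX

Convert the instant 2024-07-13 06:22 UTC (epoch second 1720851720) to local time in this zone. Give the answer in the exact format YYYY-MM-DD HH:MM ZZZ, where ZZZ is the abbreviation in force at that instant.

2024-07-13 02:52 JFS

Query: 2024-07-13 06:22 UTC
Rule 4/5 (JFS, -03:30): 2024-06-09 13:04 UTC ≤ query < 2024-12-24 14:42 UTC
6·60 + 22 - 210 = 172 min
172 = 0·1440 + 172; 172 = 2·60 + 52 → 02:52, same day
→ 2024-07-13 02:52 JFS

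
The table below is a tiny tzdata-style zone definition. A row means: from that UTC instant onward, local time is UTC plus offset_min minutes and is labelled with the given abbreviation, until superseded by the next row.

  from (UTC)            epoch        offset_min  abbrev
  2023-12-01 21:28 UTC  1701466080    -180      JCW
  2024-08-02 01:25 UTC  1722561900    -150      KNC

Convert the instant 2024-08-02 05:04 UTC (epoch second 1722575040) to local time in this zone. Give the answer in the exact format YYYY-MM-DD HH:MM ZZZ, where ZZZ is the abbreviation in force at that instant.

Query: 2024-08-02 05:04 UTC
Rule 2/2 (KNC, -02:30): 2024-08-02 01:25 UTC ≤ query < +∞
5·60 + 4 - 150 = 154 min
154 = 0·1440 + 154; 154 = 2·60 + 34 → 02:34, same day
→ 2024-08-02 02:34 KNC

2024-08-02 02:34 KNC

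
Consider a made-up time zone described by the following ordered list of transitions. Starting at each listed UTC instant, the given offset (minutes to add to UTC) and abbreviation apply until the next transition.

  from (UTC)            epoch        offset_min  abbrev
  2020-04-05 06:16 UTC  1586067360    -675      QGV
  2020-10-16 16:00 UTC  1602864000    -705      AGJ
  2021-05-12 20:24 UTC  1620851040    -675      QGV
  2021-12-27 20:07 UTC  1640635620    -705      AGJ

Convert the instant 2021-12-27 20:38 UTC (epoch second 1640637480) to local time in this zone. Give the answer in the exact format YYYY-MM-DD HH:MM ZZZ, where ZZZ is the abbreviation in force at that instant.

2021-12-27 08:53 AGJ

Query: 2021-12-27 20:38 UTC
Rule 4/4 (AGJ, -11:45): 2021-12-27 20:07 UTC ≤ query < +∞
20·60 + 38 - 705 = 533 min
533 = 0·1440 + 533; 533 = 8·60 + 53 → 08:53, same day
→ 2021-12-27 08:53 AGJ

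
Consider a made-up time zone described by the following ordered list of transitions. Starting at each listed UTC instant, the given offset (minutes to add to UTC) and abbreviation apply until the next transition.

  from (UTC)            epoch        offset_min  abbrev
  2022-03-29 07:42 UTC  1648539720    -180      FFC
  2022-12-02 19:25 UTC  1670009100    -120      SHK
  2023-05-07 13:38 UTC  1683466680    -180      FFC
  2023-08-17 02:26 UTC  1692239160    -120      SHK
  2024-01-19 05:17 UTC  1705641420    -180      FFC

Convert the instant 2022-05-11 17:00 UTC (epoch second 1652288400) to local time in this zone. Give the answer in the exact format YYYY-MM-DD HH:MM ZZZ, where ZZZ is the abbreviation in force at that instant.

2022-05-11 14:00 FFC

Query: 2022-05-11 17:00 UTC
Rule 1/5 (FFC, -03:00): 2022-03-29 07:42 UTC ≤ query < 2022-12-02 19:25 UTC
17·60 + 0 - 180 = 840 min
840 = 0·1440 + 840; 840 = 14·60 + 0 → 14:00, same day
→ 2022-05-11 14:00 FFC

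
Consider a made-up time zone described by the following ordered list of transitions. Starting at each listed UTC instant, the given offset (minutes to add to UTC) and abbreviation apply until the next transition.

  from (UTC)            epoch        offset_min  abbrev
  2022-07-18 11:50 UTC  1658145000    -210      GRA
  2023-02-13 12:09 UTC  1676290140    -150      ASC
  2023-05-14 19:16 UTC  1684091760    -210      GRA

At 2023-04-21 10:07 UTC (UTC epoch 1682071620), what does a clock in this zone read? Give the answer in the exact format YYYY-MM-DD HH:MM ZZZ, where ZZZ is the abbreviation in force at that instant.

Query: 2023-04-21 10:07 UTC
Rule 2/3 (ASC, -02:30): 2023-02-13 12:09 UTC ≤ query < 2023-05-14 19:16 UTC
10·60 + 7 - 150 = 457 min
457 = 0·1440 + 457; 457 = 7·60 + 37 → 07:37, same day
→ 2023-04-21 07:37 ASC

2023-04-21 07:37 ASC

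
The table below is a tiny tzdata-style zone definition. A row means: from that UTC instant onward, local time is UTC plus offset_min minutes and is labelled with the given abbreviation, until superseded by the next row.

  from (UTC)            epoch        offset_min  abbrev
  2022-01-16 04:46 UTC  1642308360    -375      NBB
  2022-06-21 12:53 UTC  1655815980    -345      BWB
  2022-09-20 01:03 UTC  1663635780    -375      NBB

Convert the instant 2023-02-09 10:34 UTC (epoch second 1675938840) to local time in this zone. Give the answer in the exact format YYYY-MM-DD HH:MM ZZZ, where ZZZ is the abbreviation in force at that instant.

2023-02-09 04:19 NBB

Query: 2023-02-09 10:34 UTC
Rule 3/3 (NBB, -06:15): 2022-09-20 01:03 UTC ≤ query < +∞
10·60 + 34 - 375 = 259 min
259 = 0·1440 + 259; 259 = 4·60 + 19 → 04:19, same day
→ 2023-02-09 04:19 NBB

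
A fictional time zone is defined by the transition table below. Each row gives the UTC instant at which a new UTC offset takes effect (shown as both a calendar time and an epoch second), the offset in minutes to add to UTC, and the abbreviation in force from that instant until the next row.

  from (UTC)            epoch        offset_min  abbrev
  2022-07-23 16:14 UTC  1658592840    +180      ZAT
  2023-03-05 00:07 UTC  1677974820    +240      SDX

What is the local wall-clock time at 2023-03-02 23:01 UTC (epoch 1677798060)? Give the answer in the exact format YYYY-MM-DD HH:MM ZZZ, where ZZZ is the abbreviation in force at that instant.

2023-03-03 02:01 ZAT

Query: 2023-03-02 23:01 UTC
Rule 1/2 (ZAT, +03:00): 2022-07-23 16:14 UTC ≤ query < 2023-03-05 00:07 UTC
23·60 + 1 + 180 = 1561 min
1561 = 1·1440 + 121; 121 = 2·60 + 1 → 02:01, 2023-03-02 + 1 day = 2023-03-03
→ 2023-03-03 02:01 ZAT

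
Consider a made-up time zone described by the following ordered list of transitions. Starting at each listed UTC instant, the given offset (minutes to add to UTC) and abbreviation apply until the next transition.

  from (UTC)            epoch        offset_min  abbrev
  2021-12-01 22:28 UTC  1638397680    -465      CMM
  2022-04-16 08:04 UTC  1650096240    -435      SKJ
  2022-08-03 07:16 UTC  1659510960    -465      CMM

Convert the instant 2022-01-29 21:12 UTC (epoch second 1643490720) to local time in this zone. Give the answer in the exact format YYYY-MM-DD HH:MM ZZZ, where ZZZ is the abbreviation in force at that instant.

2022-01-29 13:27 CMM

Query: 2022-01-29 21:12 UTC
Rule 1/3 (CMM, -07:45): 2021-12-01 22:28 UTC ≤ query < 2022-04-16 08:04 UTC
21·60 + 12 - 465 = 807 min
807 = 0·1440 + 807; 807 = 13·60 + 27 → 13:27, same day
→ 2022-01-29 13:27 CMM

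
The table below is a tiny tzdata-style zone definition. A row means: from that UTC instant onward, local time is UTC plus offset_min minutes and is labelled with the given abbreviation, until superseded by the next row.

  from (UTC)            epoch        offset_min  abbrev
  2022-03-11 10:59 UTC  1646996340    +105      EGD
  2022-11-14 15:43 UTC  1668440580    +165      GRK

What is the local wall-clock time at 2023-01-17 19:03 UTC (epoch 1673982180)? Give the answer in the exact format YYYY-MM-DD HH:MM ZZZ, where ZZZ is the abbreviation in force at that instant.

Query: 2023-01-17 19:03 UTC
Rule 2/2 (GRK, +02:45): 2022-11-14 15:43 UTC ≤ query < +∞
19·60 + 3 + 165 = 1308 min
1308 = 0·1440 + 1308; 1308 = 21·60 + 48 → 21:48, same day
→ 2023-01-17 21:48 GRK

2023-01-17 21:48 GRK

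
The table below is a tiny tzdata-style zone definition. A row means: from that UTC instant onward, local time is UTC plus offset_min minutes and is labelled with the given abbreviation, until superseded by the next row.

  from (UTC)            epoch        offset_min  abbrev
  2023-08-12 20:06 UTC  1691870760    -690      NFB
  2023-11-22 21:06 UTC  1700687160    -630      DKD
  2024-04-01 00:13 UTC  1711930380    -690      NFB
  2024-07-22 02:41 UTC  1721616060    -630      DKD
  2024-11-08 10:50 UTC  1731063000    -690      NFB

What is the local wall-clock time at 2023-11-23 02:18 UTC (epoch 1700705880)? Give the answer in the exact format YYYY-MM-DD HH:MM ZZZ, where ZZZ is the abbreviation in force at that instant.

2023-11-22 15:48 DKD

Query: 2023-11-23 02:18 UTC
Rule 2/5 (DKD, -10:30): 2023-11-22 21:06 UTC ≤ query < 2024-04-01 00:13 UTC
2·60 + 18 - 630 = -492 min
-492 = -1·1440 + 948; 948 = 15·60 + 48 → 15:48, 2023-11-23 - 1 day = 2023-11-22
→ 2023-11-22 15:48 DKD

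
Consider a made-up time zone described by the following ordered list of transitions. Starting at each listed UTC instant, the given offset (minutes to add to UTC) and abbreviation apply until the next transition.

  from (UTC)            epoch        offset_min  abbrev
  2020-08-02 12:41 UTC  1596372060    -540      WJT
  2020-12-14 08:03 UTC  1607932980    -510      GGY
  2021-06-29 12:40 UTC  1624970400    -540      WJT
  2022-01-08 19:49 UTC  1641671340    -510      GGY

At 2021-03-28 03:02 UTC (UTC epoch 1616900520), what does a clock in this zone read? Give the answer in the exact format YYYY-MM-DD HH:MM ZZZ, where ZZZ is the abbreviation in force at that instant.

2021-03-27 18:32 GGY

Query: 2021-03-28 03:02 UTC
Rule 2/4 (GGY, -08:30): 2020-12-14 08:03 UTC ≤ query < 2021-06-29 12:40 UTC
3·60 + 2 - 510 = -328 min
-328 = -1·1440 + 1112; 1112 = 18·60 + 32 → 18:32, 2021-03-28 - 1 day = 2021-03-27
→ 2021-03-27 18:32 GGY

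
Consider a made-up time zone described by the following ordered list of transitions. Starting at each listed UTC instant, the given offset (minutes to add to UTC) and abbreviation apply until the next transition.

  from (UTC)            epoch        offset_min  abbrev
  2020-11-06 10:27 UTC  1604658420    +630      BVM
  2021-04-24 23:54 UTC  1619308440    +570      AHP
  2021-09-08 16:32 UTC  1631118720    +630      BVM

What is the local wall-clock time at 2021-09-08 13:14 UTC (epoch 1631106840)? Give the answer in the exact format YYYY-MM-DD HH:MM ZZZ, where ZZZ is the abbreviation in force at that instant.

2021-09-08 22:44 AHP

Query: 2021-09-08 13:14 UTC
Rule 2/3 (AHP, +09:30): 2021-04-24 23:54 UTC ≤ query < 2021-09-08 16:32 UTC
13·60 + 14 + 570 = 1364 min
1364 = 0·1440 + 1364; 1364 = 22·60 + 44 → 22:44, same day
→ 2021-09-08 22:44 AHP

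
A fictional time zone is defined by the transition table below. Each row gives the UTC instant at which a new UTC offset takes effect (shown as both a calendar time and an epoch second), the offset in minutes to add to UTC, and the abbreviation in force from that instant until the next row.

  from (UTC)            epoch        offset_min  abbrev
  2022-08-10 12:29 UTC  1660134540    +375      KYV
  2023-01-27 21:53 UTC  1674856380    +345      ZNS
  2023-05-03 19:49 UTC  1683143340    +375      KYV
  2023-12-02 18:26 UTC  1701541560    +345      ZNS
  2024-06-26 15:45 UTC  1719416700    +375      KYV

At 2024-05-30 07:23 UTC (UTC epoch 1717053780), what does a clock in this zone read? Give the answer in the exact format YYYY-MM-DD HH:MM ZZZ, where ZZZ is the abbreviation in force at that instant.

2024-05-30 13:08 ZNS

Query: 2024-05-30 07:23 UTC
Rule 4/5 (ZNS, +05:45): 2023-12-02 18:26 UTC ≤ query < 2024-06-26 15:45 UTC
7·60 + 23 + 345 = 788 min
788 = 0·1440 + 788; 788 = 13·60 + 8 → 13:08, same day
→ 2024-05-30 13:08 ZNS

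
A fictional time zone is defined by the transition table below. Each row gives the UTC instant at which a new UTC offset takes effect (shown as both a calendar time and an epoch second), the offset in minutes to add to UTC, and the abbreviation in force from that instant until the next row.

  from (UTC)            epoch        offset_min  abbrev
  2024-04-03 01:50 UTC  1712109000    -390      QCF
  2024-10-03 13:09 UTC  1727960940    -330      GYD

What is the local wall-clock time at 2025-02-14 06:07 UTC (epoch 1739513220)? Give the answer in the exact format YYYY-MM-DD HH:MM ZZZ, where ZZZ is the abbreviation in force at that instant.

Query: 2025-02-14 06:07 UTC
Rule 2/2 (GYD, -05:30): 2024-10-03 13:09 UTC ≤ query < +∞
6·60 + 7 - 330 = 37 min
37 = 0·1440 + 37; 37 = 0·60 + 37 → 00:37, same day
→ 2025-02-14 00:37 GYD

2025-02-14 00:37 GYD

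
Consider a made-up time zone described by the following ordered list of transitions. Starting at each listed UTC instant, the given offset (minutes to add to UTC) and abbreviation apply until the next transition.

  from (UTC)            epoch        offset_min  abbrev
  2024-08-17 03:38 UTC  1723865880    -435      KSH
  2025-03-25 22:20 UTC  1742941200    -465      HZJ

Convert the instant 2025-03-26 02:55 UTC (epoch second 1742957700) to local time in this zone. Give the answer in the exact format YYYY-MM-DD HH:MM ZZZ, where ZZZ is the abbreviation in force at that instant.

Query: 2025-03-26 02:55 UTC
Rule 2/2 (HZJ, -07:45): 2025-03-25 22:20 UTC ≤ query < +∞
2·60 + 55 - 465 = -290 min
-290 = -1·1440 + 1150; 1150 = 19·60 + 10 → 19:10, 2025-03-26 - 1 day = 2025-03-25
→ 2025-03-25 19:10 HZJ

2025-03-25 19:10 HZJ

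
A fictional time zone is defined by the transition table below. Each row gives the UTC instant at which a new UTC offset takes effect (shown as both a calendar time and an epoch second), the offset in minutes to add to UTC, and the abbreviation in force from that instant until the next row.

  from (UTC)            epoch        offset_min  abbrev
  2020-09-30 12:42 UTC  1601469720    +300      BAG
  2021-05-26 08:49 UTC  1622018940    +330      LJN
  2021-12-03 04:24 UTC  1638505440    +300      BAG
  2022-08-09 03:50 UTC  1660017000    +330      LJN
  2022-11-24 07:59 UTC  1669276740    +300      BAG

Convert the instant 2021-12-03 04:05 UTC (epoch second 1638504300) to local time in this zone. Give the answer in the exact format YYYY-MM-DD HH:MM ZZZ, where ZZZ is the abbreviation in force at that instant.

2021-12-03 09:35 LJN

Query: 2021-12-03 04:05 UTC
Rule 2/5 (LJN, +05:30): 2021-05-26 08:49 UTC ≤ query < 2021-12-03 04:24 UTC
4·60 + 5 + 330 = 575 min
575 = 0·1440 + 575; 575 = 9·60 + 35 → 09:35, same day
→ 2021-12-03 09:35 LJN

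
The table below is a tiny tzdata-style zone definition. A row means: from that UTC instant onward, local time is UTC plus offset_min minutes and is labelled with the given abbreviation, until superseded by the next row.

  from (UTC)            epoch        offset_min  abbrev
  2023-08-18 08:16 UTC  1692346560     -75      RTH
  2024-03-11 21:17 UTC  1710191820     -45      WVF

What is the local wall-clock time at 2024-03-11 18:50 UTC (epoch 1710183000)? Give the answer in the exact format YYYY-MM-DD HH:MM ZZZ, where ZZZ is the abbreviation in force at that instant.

Query: 2024-03-11 18:50 UTC
Rule 1/2 (RTH, -01:15): 2023-08-18 08:16 UTC ≤ query < 2024-03-11 21:17 UTC
18·60 + 50 - 75 = 1055 min
1055 = 0·1440 + 1055; 1055 = 17·60 + 35 → 17:35, same day
→ 2024-03-11 17:35 RTH

2024-03-11 17:35 RTH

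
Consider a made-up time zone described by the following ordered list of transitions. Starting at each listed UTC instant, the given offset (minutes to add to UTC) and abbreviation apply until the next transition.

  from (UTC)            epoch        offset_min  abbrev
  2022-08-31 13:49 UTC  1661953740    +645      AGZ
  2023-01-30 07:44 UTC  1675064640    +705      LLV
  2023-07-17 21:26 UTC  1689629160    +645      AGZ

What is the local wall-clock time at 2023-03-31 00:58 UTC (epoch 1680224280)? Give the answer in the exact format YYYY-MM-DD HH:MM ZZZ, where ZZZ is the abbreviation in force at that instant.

Query: 2023-03-31 00:58 UTC
Rule 2/3 (LLV, +11:45): 2023-01-30 07:44 UTC ≤ query < 2023-07-17 21:26 UTC
0·60 + 58 + 705 = 763 min
763 = 0·1440 + 763; 763 = 12·60 + 43 → 12:43, same day
→ 2023-03-31 12:43 LLV

2023-03-31 12:43 LLV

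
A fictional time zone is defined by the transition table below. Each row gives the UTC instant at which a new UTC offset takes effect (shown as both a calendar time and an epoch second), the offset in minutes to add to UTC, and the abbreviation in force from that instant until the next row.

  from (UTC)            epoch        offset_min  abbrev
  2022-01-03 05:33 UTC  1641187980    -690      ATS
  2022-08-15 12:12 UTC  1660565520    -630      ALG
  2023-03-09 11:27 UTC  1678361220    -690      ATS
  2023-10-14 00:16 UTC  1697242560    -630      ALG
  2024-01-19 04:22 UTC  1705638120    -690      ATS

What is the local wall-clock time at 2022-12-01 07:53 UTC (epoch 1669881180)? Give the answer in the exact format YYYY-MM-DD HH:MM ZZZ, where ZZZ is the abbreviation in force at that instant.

2022-11-30 21:23 ALG

Query: 2022-12-01 07:53 UTC
Rule 2/5 (ALG, -10:30): 2022-08-15 12:12 UTC ≤ query < 2023-03-09 11:27 UTC
7·60 + 53 - 630 = -157 min
-157 = -1·1440 + 1283; 1283 = 21·60 + 23 → 21:23, 2022-12-01 - 1 day = 2022-11-30
→ 2022-11-30 21:23 ALG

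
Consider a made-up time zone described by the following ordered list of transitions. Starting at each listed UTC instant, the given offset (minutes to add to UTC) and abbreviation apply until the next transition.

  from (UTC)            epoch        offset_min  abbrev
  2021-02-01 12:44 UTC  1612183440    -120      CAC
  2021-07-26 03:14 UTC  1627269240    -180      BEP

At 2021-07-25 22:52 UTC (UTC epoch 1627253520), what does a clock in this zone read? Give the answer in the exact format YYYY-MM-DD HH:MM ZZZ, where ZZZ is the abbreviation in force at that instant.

2021-07-25 20:52 CAC

Query: 2021-07-25 22:52 UTC
Rule 1/2 (CAC, -02:00): 2021-02-01 12:44 UTC ≤ query < 2021-07-26 03:14 UTC
22·60 + 52 - 120 = 1252 min
1252 = 0·1440 + 1252; 1252 = 20·60 + 52 → 20:52, same day
→ 2021-07-25 20:52 CAC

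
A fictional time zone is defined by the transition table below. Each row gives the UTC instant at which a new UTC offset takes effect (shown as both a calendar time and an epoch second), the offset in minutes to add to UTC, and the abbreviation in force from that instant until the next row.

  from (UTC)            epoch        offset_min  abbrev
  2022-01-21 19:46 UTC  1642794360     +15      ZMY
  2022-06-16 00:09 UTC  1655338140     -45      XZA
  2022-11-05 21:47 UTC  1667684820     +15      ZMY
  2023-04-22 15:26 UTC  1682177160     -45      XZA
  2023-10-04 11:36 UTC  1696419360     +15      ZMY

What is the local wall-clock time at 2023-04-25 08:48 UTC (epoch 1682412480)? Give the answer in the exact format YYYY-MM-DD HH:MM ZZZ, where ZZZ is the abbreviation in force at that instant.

2023-04-25 08:03 XZA

Query: 2023-04-25 08:48 UTC
Rule 4/5 (XZA, -00:45): 2023-04-22 15:26 UTC ≤ query < 2023-10-04 11:36 UTC
8·60 + 48 - 45 = 483 min
483 = 0·1440 + 483; 483 = 8·60 + 3 → 08:03, same day
→ 2023-04-25 08:03 XZA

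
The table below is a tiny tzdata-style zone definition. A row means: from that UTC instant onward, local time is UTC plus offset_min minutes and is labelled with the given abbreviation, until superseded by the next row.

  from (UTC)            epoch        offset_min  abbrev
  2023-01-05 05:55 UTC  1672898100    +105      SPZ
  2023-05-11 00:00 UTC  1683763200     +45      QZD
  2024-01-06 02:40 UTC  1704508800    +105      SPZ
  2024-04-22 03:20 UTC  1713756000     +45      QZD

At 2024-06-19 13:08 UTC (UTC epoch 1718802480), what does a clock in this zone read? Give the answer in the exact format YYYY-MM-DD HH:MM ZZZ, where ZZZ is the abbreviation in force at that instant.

2024-06-19 13:53 QZD

Query: 2024-06-19 13:08 UTC
Rule 4/4 (QZD, +00:45): 2024-04-22 03:20 UTC ≤ query < +∞
13·60 + 8 + 45 = 833 min
833 = 0·1440 + 833; 833 = 13·60 + 53 → 13:53, same day
→ 2024-06-19 13:53 QZD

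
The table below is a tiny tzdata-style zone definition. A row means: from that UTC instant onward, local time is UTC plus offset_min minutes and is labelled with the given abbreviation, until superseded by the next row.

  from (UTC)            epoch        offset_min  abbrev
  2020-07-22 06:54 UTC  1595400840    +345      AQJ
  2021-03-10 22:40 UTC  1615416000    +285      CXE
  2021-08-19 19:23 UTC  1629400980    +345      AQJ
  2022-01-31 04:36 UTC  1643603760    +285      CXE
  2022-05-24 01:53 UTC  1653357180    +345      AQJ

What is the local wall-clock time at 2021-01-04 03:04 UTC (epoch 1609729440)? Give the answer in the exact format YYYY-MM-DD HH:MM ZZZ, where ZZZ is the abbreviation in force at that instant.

Query: 2021-01-04 03:04 UTC
Rule 1/5 (AQJ, +05:45): 2020-07-22 06:54 UTC ≤ query < 2021-03-10 22:40 UTC
3·60 + 4 + 345 = 529 min
529 = 0·1440 + 529; 529 = 8·60 + 49 → 08:49, same day
→ 2021-01-04 08:49 AQJ

2021-01-04 08:49 AQJ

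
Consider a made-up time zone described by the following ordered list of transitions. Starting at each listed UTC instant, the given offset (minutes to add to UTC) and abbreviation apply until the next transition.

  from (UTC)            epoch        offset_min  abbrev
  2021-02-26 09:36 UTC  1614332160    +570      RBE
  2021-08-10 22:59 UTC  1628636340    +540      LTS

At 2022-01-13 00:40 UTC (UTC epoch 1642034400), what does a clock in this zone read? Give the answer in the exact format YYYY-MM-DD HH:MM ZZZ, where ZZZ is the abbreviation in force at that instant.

2022-01-13 09:40 LTS

Query: 2022-01-13 00:40 UTC
Rule 2/2 (LTS, +09:00): 2021-08-10 22:59 UTC ≤ query < +∞
0·60 + 40 + 540 = 580 min
580 = 0·1440 + 580; 580 = 9·60 + 40 → 09:40, same day
→ 2022-01-13 09:40 LTS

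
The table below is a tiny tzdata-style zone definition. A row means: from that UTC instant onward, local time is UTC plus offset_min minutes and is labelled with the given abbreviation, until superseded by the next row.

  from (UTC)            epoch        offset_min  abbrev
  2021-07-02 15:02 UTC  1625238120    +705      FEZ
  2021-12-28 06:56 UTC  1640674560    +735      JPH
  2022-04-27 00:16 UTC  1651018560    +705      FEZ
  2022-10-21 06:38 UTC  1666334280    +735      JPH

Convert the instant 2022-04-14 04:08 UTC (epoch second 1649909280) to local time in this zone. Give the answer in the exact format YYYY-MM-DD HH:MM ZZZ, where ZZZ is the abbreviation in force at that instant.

2022-04-14 16:23 JPH

Query: 2022-04-14 04:08 UTC
Rule 2/4 (JPH, +12:15): 2021-12-28 06:56 UTC ≤ query < 2022-04-27 00:16 UTC
4·60 + 8 + 735 = 983 min
983 = 0·1440 + 983; 983 = 16·60 + 23 → 16:23, same day
→ 2022-04-14 16:23 JPH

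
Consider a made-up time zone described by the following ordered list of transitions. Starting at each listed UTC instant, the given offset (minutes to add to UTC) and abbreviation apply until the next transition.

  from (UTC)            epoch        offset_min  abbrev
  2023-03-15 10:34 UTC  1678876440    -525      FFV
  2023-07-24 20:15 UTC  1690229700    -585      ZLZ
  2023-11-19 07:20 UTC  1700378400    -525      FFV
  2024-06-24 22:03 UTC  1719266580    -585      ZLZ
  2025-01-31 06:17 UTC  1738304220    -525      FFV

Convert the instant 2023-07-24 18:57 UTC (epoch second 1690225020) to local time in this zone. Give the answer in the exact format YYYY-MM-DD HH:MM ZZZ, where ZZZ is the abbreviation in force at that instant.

2023-07-24 10:12 FFV

Query: 2023-07-24 18:57 UTC
Rule 1/5 (FFV, -08:45): 2023-03-15 10:34 UTC ≤ query < 2023-07-24 20:15 UTC
18·60 + 57 - 525 = 612 min
612 = 0·1440 + 612; 612 = 10·60 + 12 → 10:12, same day
→ 2023-07-24 10:12 FFV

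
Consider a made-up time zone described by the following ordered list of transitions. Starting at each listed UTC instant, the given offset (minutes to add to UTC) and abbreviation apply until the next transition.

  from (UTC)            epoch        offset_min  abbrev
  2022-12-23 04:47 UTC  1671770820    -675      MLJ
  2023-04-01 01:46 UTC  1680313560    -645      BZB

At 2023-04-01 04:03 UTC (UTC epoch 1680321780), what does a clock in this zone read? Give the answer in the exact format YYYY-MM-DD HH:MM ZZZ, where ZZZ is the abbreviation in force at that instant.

Query: 2023-04-01 04:03 UTC
Rule 2/2 (BZB, -10:45): 2023-04-01 01:46 UTC ≤ query < +∞
4·60 + 3 - 645 = -402 min
-402 = -1·1440 + 1038; 1038 = 17·60 + 18 → 17:18, 2023-04-01 - 1 day = 2023-03-31
→ 2023-03-31 17:18 BZB

2023-03-31 17:18 BZB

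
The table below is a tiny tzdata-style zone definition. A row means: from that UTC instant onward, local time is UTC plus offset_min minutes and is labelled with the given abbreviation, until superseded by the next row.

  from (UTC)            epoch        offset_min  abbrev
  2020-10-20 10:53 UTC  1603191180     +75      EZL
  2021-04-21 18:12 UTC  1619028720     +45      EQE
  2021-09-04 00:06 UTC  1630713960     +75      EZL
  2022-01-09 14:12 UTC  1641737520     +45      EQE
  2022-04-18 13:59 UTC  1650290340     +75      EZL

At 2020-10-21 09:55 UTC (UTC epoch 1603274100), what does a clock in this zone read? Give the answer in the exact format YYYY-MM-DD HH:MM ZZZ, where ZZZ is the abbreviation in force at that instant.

2020-10-21 11:10 EZL

Query: 2020-10-21 09:55 UTC
Rule 1/5 (EZL, +01:15): 2020-10-20 10:53 UTC ≤ query < 2021-04-21 18:12 UTC
9·60 + 55 + 75 = 670 min
670 = 0·1440 + 670; 670 = 11·60 + 10 → 11:10, same day
→ 2020-10-21 11:10 EZL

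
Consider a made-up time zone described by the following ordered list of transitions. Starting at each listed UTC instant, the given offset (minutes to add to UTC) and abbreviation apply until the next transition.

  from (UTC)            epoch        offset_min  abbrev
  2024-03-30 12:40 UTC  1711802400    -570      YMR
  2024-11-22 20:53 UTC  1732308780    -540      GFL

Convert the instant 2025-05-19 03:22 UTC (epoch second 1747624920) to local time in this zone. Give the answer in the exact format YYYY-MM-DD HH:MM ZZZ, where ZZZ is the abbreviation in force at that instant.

2025-05-18 18:22 GFL

Query: 2025-05-19 03:22 UTC
Rule 2/2 (GFL, -09:00): 2024-11-22 20:53 UTC ≤ query < +∞
3·60 + 22 - 540 = -338 min
-338 = -1·1440 + 1102; 1102 = 18·60 + 22 → 18:22, 2025-05-19 - 1 day = 2025-05-18
→ 2025-05-18 18:22 GFL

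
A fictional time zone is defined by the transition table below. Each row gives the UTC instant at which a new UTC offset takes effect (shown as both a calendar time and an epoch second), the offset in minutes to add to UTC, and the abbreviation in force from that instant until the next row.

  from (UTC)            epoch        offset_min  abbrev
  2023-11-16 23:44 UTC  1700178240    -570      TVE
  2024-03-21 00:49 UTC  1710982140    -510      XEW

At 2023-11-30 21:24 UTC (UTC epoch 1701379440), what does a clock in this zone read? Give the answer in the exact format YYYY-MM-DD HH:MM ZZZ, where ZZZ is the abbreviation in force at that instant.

2023-11-30 11:54 TVE

Query: 2023-11-30 21:24 UTC
Rule 1/2 (TVE, -09:30): 2023-11-16 23:44 UTC ≤ query < 2024-03-21 00:49 UTC
21·60 + 24 - 570 = 714 min
714 = 0·1440 + 714; 714 = 11·60 + 54 → 11:54, same day
→ 2023-11-30 11:54 TVE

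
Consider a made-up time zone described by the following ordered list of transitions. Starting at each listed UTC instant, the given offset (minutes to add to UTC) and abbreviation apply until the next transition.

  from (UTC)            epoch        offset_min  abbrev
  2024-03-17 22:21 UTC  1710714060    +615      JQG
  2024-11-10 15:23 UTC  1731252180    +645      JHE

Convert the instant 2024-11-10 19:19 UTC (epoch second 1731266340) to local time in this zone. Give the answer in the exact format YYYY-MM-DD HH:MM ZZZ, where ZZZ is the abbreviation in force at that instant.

Query: 2024-11-10 19:19 UTC
Rule 2/2 (JHE, +10:45): 2024-11-10 15:23 UTC ≤ query < +∞
19·60 + 19 + 645 = 1804 min
1804 = 1·1440 + 364; 364 = 6·60 + 4 → 06:04, 2024-11-10 + 1 day = 2024-11-11
→ 2024-11-11 06:04 JHE

2024-11-11 06:04 JHE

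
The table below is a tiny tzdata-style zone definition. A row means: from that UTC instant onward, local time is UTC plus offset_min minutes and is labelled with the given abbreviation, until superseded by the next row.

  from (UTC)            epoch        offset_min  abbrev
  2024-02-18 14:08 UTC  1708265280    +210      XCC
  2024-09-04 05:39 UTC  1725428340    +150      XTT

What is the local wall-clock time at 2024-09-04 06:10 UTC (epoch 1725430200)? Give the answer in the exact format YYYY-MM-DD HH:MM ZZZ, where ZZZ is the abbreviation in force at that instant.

2024-09-04 08:40 XTT

Query: 2024-09-04 06:10 UTC
Rule 2/2 (XTT, +02:30): 2024-09-04 05:39 UTC ≤ query < +∞
6·60 + 10 + 150 = 520 min
520 = 0·1440 + 520; 520 = 8·60 + 40 → 08:40, same day
→ 2024-09-04 08:40 XTT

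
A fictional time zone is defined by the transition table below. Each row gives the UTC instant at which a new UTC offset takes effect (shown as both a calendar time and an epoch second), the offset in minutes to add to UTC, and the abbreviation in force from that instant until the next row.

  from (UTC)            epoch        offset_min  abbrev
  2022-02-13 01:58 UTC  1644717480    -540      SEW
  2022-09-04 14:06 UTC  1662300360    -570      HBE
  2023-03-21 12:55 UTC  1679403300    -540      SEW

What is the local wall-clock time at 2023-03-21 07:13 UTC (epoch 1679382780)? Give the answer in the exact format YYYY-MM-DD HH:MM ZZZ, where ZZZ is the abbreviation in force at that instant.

Query: 2023-03-21 07:13 UTC
Rule 2/3 (HBE, -09:30): 2022-09-04 14:06 UTC ≤ query < 2023-03-21 12:55 UTC
7·60 + 13 - 570 = -137 min
-137 = -1·1440 + 1303; 1303 = 21·60 + 43 → 21:43, 2023-03-21 - 1 day = 2023-03-20
→ 2023-03-20 21:43 HBE

2023-03-20 21:43 HBE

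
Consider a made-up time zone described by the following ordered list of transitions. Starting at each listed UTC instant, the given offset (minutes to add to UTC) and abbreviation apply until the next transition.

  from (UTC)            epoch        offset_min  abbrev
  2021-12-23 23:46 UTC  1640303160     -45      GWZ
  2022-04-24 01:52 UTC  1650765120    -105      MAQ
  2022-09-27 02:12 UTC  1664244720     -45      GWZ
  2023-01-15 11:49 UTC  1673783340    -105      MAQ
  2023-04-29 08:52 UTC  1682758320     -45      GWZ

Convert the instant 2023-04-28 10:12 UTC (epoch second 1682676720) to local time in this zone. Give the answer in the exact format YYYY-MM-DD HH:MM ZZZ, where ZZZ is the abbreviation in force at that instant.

Query: 2023-04-28 10:12 UTC
Rule 4/5 (MAQ, -01:45): 2023-01-15 11:49 UTC ≤ query < 2023-04-29 08:52 UTC
10·60 + 12 - 105 = 507 min
507 = 0·1440 + 507; 507 = 8·60 + 27 → 08:27, same day
→ 2023-04-28 08:27 MAQ

2023-04-28 08:27 MAQ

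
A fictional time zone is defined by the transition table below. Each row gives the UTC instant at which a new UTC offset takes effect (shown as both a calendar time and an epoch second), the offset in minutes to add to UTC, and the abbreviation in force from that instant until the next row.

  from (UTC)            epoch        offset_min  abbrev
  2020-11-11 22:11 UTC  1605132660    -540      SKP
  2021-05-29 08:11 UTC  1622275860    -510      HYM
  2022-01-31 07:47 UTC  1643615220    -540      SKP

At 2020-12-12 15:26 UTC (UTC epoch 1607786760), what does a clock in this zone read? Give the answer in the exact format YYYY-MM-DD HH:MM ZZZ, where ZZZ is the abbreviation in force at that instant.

Query: 2020-12-12 15:26 UTC
Rule 1/3 (SKP, -09:00): 2020-11-11 22:11 UTC ≤ query < 2021-05-29 08:11 UTC
15·60 + 26 - 540 = 386 min
386 = 0·1440 + 386; 386 = 6·60 + 26 → 06:26, same day
→ 2020-12-12 06:26 SKP

2020-12-12 06:26 SKP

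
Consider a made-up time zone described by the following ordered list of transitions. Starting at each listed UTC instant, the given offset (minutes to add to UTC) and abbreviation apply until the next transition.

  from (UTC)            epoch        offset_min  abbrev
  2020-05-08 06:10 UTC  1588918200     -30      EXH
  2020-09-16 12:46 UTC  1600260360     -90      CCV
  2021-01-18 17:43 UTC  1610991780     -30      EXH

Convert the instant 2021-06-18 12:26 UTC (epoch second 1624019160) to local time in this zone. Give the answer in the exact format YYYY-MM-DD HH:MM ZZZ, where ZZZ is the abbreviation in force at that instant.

2021-06-18 11:56 EXH

Query: 2021-06-18 12:26 UTC
Rule 3/3 (EXH, -00:30): 2021-01-18 17:43 UTC ≤ query < +∞
12·60 + 26 - 30 = 716 min
716 = 0·1440 + 716; 716 = 11·60 + 56 → 11:56, same day
→ 2021-06-18 11:56 EXH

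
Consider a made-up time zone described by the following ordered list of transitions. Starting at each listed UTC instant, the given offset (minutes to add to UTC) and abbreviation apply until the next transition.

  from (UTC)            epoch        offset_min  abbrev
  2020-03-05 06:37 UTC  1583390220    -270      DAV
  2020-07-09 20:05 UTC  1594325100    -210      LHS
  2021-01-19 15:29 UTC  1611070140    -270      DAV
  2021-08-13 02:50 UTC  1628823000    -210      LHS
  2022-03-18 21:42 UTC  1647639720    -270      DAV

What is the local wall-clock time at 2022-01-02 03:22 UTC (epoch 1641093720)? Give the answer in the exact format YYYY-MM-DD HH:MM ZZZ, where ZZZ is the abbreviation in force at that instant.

2022-01-01 23:52 LHS

Query: 2022-01-02 03:22 UTC
Rule 4/5 (LHS, -03:30): 2021-08-13 02:50 UTC ≤ query < 2022-03-18 21:42 UTC
3·60 + 22 - 210 = -8 min
-8 = -1·1440 + 1432; 1432 = 23·60 + 52 → 23:52, 2022-01-02 - 1 day = 2022-01-01
→ 2022-01-01 23:52 LHS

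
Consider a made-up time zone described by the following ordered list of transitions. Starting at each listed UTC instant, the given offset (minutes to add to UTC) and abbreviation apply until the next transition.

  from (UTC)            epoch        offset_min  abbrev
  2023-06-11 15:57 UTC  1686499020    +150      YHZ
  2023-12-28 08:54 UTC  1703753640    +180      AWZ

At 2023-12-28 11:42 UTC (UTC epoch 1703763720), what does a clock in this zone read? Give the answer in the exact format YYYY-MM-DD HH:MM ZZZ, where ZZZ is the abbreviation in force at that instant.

Query: 2023-12-28 11:42 UTC
Rule 2/2 (AWZ, +03:00): 2023-12-28 08:54 UTC ≤ query < +∞
11·60 + 42 + 180 = 882 min
882 = 0·1440 + 882; 882 = 14·60 + 42 → 14:42, same day
→ 2023-12-28 14:42 AWZ

2023-12-28 14:42 AWZ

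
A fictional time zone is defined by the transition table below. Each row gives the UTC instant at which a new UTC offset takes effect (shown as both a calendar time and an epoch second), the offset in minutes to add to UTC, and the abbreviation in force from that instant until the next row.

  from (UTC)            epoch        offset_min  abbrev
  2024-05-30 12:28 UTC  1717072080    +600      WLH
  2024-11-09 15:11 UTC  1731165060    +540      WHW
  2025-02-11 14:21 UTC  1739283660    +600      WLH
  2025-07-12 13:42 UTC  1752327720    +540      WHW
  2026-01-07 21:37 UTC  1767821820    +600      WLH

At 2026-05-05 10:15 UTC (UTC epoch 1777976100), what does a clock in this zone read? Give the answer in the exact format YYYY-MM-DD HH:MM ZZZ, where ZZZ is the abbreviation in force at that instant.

Query: 2026-05-05 10:15 UTC
Rule 5/5 (WLH, +10:00): 2026-01-07 21:37 UTC ≤ query < +∞
10·60 + 15 + 600 = 1215 min
1215 = 0·1440 + 1215; 1215 = 20·60 + 15 → 20:15, same day
→ 2026-05-05 20:15 WLH

2026-05-05 20:15 WLH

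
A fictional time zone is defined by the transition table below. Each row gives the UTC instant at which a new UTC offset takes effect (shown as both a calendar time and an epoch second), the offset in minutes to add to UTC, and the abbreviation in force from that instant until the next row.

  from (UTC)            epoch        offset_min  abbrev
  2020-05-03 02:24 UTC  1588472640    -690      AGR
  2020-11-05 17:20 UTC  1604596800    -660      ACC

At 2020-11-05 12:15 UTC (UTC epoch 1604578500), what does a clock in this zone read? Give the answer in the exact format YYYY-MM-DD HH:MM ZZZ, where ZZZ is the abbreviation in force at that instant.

Query: 2020-11-05 12:15 UTC
Rule 1/2 (AGR, -11:30): 2020-05-03 02:24 UTC ≤ query < 2020-11-05 17:20 UTC
12·60 + 15 - 690 = 45 min
45 = 0·1440 + 45; 45 = 0·60 + 45 → 00:45, same day
→ 2020-11-05 00:45 AGR

2020-11-05 00:45 AGR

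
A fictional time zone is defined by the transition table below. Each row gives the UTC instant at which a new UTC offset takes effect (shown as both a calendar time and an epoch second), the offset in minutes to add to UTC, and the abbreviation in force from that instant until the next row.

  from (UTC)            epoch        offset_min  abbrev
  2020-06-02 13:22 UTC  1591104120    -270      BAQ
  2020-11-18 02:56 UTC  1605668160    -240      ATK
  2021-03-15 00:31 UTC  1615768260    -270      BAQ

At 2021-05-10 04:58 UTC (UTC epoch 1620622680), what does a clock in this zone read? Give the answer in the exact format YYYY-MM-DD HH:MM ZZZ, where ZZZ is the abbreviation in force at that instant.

2021-05-10 00:28 BAQ

Query: 2021-05-10 04:58 UTC
Rule 3/3 (BAQ, -04:30): 2021-03-15 00:31 UTC ≤ query < +∞
4·60 + 58 - 270 = 28 min
28 = 0·1440 + 28; 28 = 0·60 + 28 → 00:28, same day
→ 2021-05-10 00:28 BAQ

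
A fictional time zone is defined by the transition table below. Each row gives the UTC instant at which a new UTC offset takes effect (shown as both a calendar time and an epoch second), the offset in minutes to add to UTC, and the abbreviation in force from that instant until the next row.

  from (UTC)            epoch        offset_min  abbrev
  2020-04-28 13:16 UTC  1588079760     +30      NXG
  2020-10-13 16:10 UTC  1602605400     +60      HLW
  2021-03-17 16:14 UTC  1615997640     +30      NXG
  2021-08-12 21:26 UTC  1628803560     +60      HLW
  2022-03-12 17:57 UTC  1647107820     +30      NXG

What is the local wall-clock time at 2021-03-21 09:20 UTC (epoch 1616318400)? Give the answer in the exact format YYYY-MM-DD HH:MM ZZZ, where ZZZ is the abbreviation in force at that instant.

2021-03-21 09:50 NXG

Query: 2021-03-21 09:20 UTC
Rule 3/5 (NXG, +00:30): 2021-03-17 16:14 UTC ≤ query < 2021-08-12 21:26 UTC
9·60 + 20 + 30 = 590 min
590 = 0·1440 + 590; 590 = 9·60 + 50 → 09:50, same day
→ 2021-03-21 09:50 NXG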